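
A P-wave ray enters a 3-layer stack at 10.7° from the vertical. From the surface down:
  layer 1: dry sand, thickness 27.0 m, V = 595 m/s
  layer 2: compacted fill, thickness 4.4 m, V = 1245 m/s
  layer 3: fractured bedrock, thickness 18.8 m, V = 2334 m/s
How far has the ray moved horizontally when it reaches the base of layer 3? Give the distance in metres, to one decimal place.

Ray parameter p = sin 10.7° / 595 m/s = 3.1204e-04 s/m.
Layer 1: θ = 10.70°; offset = 27.0·tan 10.70° = 5.102 m.
Layer 2: sin θ = p·1245 = 0.3885 → θ = 22.86°; offset = 4.4·tan 22.86° = 1.855 m.
Layer 3: sin θ = p·2334 = 0.7283 → θ = 46.75°; offset = 18.8·tan 46.75° = 19.982 m.
Total horizontal offset = 26.938 m.

26.9 m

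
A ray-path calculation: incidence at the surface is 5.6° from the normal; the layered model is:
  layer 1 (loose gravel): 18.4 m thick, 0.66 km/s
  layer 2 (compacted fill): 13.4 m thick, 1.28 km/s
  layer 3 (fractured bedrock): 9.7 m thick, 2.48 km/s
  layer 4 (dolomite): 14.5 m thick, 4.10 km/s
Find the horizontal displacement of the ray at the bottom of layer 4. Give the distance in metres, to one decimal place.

Apply Snell's law at each interface; in layer i the horizontal offset is hᵢ·tan θᵢ.
Layer 1: θ = 5.60°; offset = 18.4·tan 5.60° = 1.804 m.
Layer 2: sin θ = 1.28·sin 5.6°/0.66 = 0.1893, θ = 10.91°; offset = 13.4·tan 10.91° = 2.583 m.
Layer 3: sin θ = 2.48·sin 5.6°/0.66 = 0.3667, θ = 21.51°; offset = 9.7·tan 21.51° = 3.823 m.
Layer 4: sin θ = 4.10·sin 5.6°/0.66 = 0.6062, θ = 37.32°; offset = 14.5·tan 37.32° = 11.052 m.
Σ offsets = 19.262 m.

19.3 m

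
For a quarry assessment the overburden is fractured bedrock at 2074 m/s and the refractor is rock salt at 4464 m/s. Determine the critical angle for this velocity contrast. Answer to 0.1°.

At critical incidence the refracted ray runs along the interface (θ₂ = 90°), so sin θ_c = V₁/V₂.
θ_c = arcsin(2074/4464) = arcsin 0.4646 = 27.68°.

27.7°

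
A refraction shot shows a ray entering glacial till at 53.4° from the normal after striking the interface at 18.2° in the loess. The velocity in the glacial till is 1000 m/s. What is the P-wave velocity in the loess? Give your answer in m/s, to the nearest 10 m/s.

sin 18.2° = 0.3123; sin 53.4° = 0.8028.
V₁ = V₂·(sin θ₁/sin θ₂) = 1000·(0.3123/0.8028) = 389.05 m/s.

390 m/s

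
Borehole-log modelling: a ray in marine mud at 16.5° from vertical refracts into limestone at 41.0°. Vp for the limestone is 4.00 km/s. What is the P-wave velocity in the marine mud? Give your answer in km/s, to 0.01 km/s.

1.73 km/s

sin 16.5° = 0.2840; sin 41.0° = 0.6561.
V₁ = V₂·(sin θ₁/sin θ₂) = 4.00·(0.2840/0.6561) = 1.73 km/s.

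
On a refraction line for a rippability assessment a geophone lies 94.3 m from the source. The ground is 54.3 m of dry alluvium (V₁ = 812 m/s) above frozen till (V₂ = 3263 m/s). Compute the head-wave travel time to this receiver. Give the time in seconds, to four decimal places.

0.1584 s

θ_c = arcsin(V₁/V₂) = arcsin(812/3263) = 14.41°, cos θ_c = 0.9685.
Intercept time tᵢ = 2h cos θ_c / V₁ = 2·54.3·0.9685/812 = 0.12954 s.
t = x/V₂ + tᵢ = 94.3/3263 + 0.12954 = 0.15844 s.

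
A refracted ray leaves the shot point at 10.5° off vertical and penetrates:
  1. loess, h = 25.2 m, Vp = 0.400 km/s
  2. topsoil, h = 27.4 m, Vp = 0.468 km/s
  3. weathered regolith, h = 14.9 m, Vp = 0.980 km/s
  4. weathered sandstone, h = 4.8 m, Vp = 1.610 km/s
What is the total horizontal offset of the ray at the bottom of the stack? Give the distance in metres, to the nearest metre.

23 m

Ray parameter p = sin 10.5° / 0.400 km/s = 4.5559e-01 s/km.
Layer 1: θ = 10.50°; offset = 25.2·tan 10.50° = 4.671 m.
Layer 2: sin θ = p·0.468 = 0.2132 → θ = 12.31°; offset = 27.4·tan 12.31° = 5.980 m.
Layer 3: sin θ = p·0.980 = 0.4465 → θ = 26.52°; offset = 14.9·tan 26.52° = 7.435 m.
Layer 4: sin θ = p·1.610 = 0.7335 → θ = 47.18°; offset = 4.8·tan 47.18° = 5.180 m.
Total horizontal offset = 23.265 m.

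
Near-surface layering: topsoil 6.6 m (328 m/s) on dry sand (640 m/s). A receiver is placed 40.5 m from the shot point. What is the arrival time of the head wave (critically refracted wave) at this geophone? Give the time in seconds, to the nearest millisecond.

0.098 s

t = x/V₂ + 2h·√(V₂²−V₁²)/(V₁V₂).
√(V₂²−V₁²) = √(640²−328²) = 549.6 m/s; delay term = 2·6.6·549.6/(328·640) = 0.03456 s.
t = 40.5/640 + 0.03456 = 0.09784 s.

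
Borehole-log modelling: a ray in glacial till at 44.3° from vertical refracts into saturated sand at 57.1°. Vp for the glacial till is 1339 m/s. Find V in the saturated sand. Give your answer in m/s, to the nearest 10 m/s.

1610 m/s

sin 44.3° = 0.6984; sin 57.1° = 0.8396.
V₂ = V₁·(sin θ₂/sin θ₁) = 1339·(0.8396/0.6984) = 1609.72 m/s.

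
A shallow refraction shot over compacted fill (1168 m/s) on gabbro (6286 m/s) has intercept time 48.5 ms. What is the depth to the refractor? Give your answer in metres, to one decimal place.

28.8 m

θ_c = arcsin(1168/6286) = 10.71°; cos θ_c = 0.9826.
tᵢ = 2h cos θ_c/V₁ ⇒ h = tᵢ·V₁/(2 cos θ_c) = 0.0485·1168/(2·0.9826) = 28.83 m.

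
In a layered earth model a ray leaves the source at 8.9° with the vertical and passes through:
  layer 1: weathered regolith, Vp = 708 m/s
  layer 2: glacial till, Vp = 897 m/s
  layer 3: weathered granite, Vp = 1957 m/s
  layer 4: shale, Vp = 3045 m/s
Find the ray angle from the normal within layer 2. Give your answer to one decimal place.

11.3°

Ray parameter p = sin 8.9° / 708 = 2.1852e-04 s/m.
sin θ_2 = p·V_2 = 2.1852e-04 × 897 = 0.1960.
θ_2 = 11.30° from the vertical.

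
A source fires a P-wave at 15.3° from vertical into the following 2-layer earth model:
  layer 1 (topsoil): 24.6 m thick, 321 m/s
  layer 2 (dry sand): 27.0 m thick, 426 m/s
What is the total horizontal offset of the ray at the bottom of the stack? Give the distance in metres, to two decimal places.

16.82 m

Apply Snell's law at each interface; in layer i the horizontal offset is hᵢ·tan θᵢ.
Layer 1: θ = 15.30°; offset = 24.6·tan 15.30° = 6.7298 m.
Layer 2: sin θ = 426·sin 15.3°/321 = 0.3502, θ = 20.50°; offset = 27.0·tan 20.50° = 10.0942 m.
Total horizontal offset = 16.8240 m.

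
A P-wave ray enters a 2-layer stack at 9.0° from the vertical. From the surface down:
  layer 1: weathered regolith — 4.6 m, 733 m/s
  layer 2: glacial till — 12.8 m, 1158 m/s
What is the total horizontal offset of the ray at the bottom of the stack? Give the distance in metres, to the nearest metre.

4 m

Apply Snell's law at each interface; in layer i the horizontal offset is hᵢ·tan θᵢ.
Layer 1: θ = 9.00°; offset = 4.6·tan 9.00° = 0.729 m.
Layer 2: sin θ = 1158·sin 9.0°/733 = 0.2471, θ = 14.31°; offset = 12.8·tan 14.31° = 3.265 m.
Total horizontal offset = 3.993 m.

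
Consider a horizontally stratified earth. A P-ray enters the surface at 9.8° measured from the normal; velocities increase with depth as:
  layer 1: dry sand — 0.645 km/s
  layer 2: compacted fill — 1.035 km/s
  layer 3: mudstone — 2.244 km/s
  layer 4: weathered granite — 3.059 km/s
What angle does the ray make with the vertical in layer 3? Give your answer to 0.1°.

Snell's law across each interface conserves sin θ / V, so sin θ_3 = V_3·sin θ₁/V₁.
sin θ_3 = 2.244 × sin 9.8° / 0.645 = 0.5922.
θ_3 = 36.31° from the vertical.

36.3°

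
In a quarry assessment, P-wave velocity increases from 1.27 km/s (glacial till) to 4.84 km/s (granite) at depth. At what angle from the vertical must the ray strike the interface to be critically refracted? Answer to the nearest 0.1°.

15.2°

Critical incidence: sin θ_c = V₁/V₂ = 1.27/4.84 = 0.2624.
θ_c = arcsin 0.2624 = 15.21°.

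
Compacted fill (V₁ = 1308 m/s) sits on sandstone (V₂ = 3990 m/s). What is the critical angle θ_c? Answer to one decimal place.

At critical incidence the refracted ray runs along the interface (θ₂ = 90°), so sin θ_c = V₁/V₂.
θ_c = arcsin(1308/3990) = arcsin 0.3278 = 19.14°.

19.1°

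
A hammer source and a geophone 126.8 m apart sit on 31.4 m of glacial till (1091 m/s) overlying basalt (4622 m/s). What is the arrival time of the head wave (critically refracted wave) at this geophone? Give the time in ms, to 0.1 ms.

t = x/V₂ + 2h·√(V₂²−V₁²)/(V₁V₂).
√(V₂²−V₁²) = √(4622²−1091²) = 4491.4 m/s; delay term = 2·31.4·4491.4/(1091·4622) = 0.05594 s.
t = 126.8/4622 + 0.05594 = 0.08337 s.

83.4 ms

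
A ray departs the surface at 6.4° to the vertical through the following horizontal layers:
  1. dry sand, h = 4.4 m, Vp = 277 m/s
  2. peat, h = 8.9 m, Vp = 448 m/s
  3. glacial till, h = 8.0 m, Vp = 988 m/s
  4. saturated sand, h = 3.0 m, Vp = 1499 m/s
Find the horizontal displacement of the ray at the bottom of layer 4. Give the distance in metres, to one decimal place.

Apply Snell's law at each interface; in layer i the horizontal offset is hᵢ·tan θᵢ.
Layer 1: θ = 6.40°; offset = 4.4·tan 6.40° = 0.494 m.
Layer 2: sin θ = 448·sin 6.4°/277 = 0.1803, θ = 10.39°; offset = 8.9·tan 10.39° = 1.631 m.
Layer 3: sin θ = 988·sin 6.4°/277 = 0.3976, θ = 23.43°; offset = 8.0·tan 23.43° = 3.466 m.
Layer 4: sin θ = 1499·sin 6.4°/277 = 0.6032, θ = 37.10°; offset = 3.0·tan 37.10° = 2.269 m.
Σ offsets = 7.860 m.

7.9 m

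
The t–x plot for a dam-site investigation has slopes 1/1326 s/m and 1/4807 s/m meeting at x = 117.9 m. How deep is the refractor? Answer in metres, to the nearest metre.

x_cross = 2h·√((V₂+V₁)/(V₂−V₁)) → h = x_cross / (2·√((V₂+V₁)/(V₂−V₁))).
√((V₂+V₁)/(V₂−V₁)) = √((4807+1326)/(4807−1326)) = 1.3273.
h = 117.9 / (2·1.3273) = 44.41 m.

44 m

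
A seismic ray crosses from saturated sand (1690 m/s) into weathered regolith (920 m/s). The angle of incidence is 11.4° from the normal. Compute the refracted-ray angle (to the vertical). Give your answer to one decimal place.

Snell's law: sin θ₂ = (V₂/V₁)·sin θ₁ = (920/1690)·sin 11.4° = 0.1076.
θ₂ = arcsin 0.1076 = 6.18° from the normal.

6.2°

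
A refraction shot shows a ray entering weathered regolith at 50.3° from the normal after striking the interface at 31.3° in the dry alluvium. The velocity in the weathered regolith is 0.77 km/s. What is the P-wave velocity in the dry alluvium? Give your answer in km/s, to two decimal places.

0.52 km/s

sin 31.3° = 0.5195; sin 50.3° = 0.7694.
V₁ = V₂·(sin θ₁/sin θ₂) = 0.77·(0.5195/0.7694) = 0.52 km/s.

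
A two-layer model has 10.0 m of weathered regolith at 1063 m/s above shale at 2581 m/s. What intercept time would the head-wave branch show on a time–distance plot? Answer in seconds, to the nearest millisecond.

0.017 s

θ_c = arcsin(V₁/V₂) = arcsin(1063/2581) = 24.32°; cos θ_c = 0.9112.
tᵢ = 2h·cos θ_c / V₁ = 2·10.0·0.9112 / 1063 = 0.01714 s.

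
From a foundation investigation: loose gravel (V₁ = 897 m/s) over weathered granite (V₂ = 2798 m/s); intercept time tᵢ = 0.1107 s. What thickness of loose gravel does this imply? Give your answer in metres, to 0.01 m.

θ_c = arcsin(897/2798) = 18.70°; cos θ_c = 0.9472.
tᵢ = 2h cos θ_c/V₁ ⇒ h = tᵢ·V₁/(2 cos θ_c) = 0.1107·897/(2·0.9472) = 52.42 m.

52.42 m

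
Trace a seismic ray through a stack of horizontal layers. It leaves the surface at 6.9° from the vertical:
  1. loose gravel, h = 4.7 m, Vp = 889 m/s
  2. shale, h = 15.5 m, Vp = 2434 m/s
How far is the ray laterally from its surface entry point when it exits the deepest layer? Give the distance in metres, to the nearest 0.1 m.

6.0 m

p = sin θ₁/V₁ = sin 6.9°/889 = 1.3514e-04 s/m is conserved through the stack.
Layer 1: θ = 6.90°; offset = 4.7·tan 6.90° = 0.569 m.
Layer 2: sin θ = p·2434 = 0.3289 → θ = 19.20°; offset = 15.5·tan 19.20° = 5.399 m.
Total horizontal offset = 5.967 m.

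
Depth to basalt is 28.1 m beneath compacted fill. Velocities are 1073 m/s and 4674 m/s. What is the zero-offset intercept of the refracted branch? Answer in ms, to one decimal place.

51.0 ms

θ_c = arcsin(V₁/V₂) = arcsin(1073/4674) = 13.27°; cos θ_c = 0.9733.
tᵢ = 2h·cos θ_c / V₁ = 2·28.1·0.9733 / 1073 = 0.05098 s.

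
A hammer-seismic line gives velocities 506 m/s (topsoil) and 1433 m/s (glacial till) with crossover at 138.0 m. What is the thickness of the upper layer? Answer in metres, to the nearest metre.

48 m

h = (x_cross/2)·√((V₂−V₁)/(V₂+V₁)).
(V₂−V₁)/(V₂+V₁) = (1433−506)/(1433+506) = 0.4781; √ = 0.6914.
h = (138.0/2)·0.6914 = 47.71 m.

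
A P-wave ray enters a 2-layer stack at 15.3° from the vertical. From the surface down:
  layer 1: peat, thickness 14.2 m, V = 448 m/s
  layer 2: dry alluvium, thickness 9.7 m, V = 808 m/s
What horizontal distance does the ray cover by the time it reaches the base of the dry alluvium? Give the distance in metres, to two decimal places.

9.13 m

Apply Snell's law at each interface; in layer i the horizontal offset is hᵢ·tan θᵢ.
Layer 1: θ = 15.30°; offset = 14.2·tan 15.30° = 3.8847 m.
Layer 2: sin θ = 808·sin 15.3°/448 = 0.4759, θ = 28.42°; offset = 9.7·tan 28.42° = 5.2489 m.
Total horizontal offset = 9.1336 m.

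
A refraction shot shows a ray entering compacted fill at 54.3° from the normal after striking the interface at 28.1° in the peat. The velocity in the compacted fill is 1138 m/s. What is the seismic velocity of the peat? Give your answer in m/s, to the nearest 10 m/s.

Snell's law: sin 28.1°/V₁ = sin 54.3°/V₂.
V₁ = V₂·sin 28.1°/sin 54.3° = 1138 × 0.5800 = 660.04 m/s.

660 m/s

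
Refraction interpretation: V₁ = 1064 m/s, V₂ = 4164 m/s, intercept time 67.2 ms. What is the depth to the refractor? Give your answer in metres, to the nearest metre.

37 m

h = tᵢ·V₁·V₂ / (2·√(V₂²−V₁²)).
√(V₂²−V₁²) = √(4164² − 1064²) = 4025.8 m/s.
h = 0.0672 s × 1064 × 4164 / (2 × 4025.8) = 36.98 m.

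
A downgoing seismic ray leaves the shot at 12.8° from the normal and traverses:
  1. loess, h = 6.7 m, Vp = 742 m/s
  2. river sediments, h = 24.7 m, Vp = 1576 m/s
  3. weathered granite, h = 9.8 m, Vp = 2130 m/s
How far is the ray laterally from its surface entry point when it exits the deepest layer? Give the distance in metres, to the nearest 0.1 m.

22.8 m

Apply Snell's law at each interface; in layer i the horizontal offset is hᵢ·tan θᵢ.
Layer 1: θ = 12.80°; offset = 6.7·tan 12.80° = 1.522 m.
Layer 2: sin θ = 1576·sin 12.8°/742 = 0.4706, θ = 28.07°; offset = 24.7·tan 28.07° = 13.173 m.
Layer 3: sin θ = 2130·sin 12.8°/742 = 0.6360, θ = 39.49°; offset = 9.8·tan 39.49° = 8.076 m.
Total horizontal offset = 22.771 m.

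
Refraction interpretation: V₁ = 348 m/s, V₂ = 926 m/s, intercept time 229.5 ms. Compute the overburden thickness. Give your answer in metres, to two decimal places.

θ_c = arcsin(348/926) = 22.07°; cos θ_c = 0.9267.
tᵢ = 2h cos θ_c/V₁ ⇒ h = tᵢ·V₁/(2 cos θ_c) = 0.2295·348/(2·0.9267) = 43.09 m.

43.09 m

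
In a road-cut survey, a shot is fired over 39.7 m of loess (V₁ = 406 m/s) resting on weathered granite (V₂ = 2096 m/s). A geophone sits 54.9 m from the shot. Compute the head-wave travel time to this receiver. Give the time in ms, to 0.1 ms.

θ_c = arcsin(V₁/V₂) = arcsin(406/2096) = 11.17°, cos θ_c = 0.9811.
Intercept time tᵢ = 2h cos θ_c / V₁ = 2·39.7·0.9811/406 = 0.19186 s.
t = x/V₂ + tᵢ = 54.9/2096 + 0.19186 = 0.21806 s.

218.1 ms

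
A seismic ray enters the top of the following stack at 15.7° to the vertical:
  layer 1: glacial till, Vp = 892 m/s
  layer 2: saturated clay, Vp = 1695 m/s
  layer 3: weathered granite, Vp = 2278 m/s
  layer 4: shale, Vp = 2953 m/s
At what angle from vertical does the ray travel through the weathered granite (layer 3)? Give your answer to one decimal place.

Snell's law across each interface conserves sin θ / V, so sin θ_3 = V_3·sin θ₁/V₁.
sin θ_3 = 2278 × sin 15.7° / 892 = 0.6911.
θ_3 = 43.71° from the vertical.

43.7°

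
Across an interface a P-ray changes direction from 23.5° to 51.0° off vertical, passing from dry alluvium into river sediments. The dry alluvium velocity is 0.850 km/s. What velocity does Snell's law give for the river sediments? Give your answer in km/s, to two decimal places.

Snell's law: sin 23.5°/V₁ = sin 51.0°/V₂.
V₂ = V₁·sin 51.0°/sin 23.5° = 0.850 × 1.9490 = 1.66 km/s.

1.66 km/s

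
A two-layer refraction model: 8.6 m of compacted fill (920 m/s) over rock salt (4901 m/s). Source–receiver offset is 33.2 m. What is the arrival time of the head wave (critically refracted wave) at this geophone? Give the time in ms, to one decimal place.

t = x/V₂ + 2h·√(V₂²−V₁²)/(V₁V₂).
√(V₂²−V₁²) = √(4901²−920²) = 4813.9 m/s; delay term = 2·8.6·4813.9/(920·4901) = 0.01836 s.
t = 33.2/4901 + 0.01836 = 0.02514 s.

25.1 ms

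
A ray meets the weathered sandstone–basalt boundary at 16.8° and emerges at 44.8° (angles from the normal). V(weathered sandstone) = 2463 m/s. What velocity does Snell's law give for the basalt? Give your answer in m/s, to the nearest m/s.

Snell's law: sin 16.8°/V₁ = sin 44.8°/V₂.
V₂ = V₁·sin 44.8°/sin 16.8° = 2463 × 2.4379 = 6004.58 m/s.

6005 m/s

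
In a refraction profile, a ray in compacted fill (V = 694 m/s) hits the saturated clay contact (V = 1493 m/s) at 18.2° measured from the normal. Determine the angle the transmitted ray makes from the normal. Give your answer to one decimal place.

42.2°

Snell's law: sin θ₂ = (V₂/V₁)·sin θ₁ = (1493/694)·sin 18.2° = 0.6719.
θ₂ = sin⁻¹(0.6719) = 42.22° (from vertical).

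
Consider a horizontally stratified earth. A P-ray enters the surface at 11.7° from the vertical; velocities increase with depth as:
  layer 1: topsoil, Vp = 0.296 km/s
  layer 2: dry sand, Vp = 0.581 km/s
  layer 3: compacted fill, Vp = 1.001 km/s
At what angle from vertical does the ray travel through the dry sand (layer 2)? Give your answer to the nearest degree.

Ray parameter p = sin 11.7° / 0.296 = 6.8509e-01 s/km.
sin θ_2 = p·V_2 = 6.8509e-01 × 0.581 = 0.3980.
θ_2 = arcsin 0.3980 = 23.46°.

23°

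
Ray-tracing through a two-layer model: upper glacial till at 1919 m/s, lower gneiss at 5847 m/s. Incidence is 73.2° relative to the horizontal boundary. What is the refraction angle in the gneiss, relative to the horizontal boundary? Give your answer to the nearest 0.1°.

Angle from the normal: 90° − 73.2° = 16.8°.
sin θ₁/V₁ = sin θ₂/V₂ ⇒ sin θ₂ = 5847·sin 16.8°/1919 = 5847·0.2890/1919 = 0.8807.
θ₂ = sin⁻¹(0.8807) = 61.72° (from vertical).
From the interface: 90° − 61.72° = 28.28°.

28.3°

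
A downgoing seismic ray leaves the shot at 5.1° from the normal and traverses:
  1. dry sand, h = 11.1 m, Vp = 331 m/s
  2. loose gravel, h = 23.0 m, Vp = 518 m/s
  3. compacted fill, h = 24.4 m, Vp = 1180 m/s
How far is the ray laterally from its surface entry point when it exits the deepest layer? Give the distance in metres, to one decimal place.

12.4 m

Apply Snell's law at each interface; in layer i the horizontal offset is hᵢ·tan θᵢ.
Layer 1: θ = 5.10°; offset = 11.1·tan 5.10° = 0.991 m.
Layer 2: sin θ = 518·sin 5.1°/331 = 0.1391, θ = 8.00°; offset = 23.0·tan 8.00° = 3.231 m.
Layer 3: sin θ = 1180·sin 5.1°/331 = 0.3169, θ = 18.48°; offset = 24.4·tan 18.48° = 8.153 m.
Summing the layer offsets gives 12.374 m.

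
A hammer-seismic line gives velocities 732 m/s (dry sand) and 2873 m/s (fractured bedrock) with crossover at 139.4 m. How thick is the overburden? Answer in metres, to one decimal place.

53.7 m

x_cross = 2h·√((V₂+V₁)/(V₂−V₁)) → h = x_cross / (2·√((V₂+V₁)/(V₂−V₁))).
√((V₂+V₁)/(V₂−V₁)) = √((2873+732)/(2873−732)) = 1.2976.
h = 139.4 / (2·1.2976) = 53.71 m.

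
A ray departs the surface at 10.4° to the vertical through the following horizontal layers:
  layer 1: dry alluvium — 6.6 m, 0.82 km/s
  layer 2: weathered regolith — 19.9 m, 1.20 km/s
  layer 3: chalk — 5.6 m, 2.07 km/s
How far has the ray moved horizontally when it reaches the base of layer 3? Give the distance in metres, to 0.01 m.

9.53 m

p = sin θ₁/V₁ = sin 10.4°/0.82 = 2.2015e-01 s/km is conserved through the stack.
Layer 1: θ = 10.40°; offset = 6.6·tan 10.40° = 1.2113 m.
Layer 2: sin θ = p·1.20 = 0.2642 → θ = 15.32°; offset = 19.9·tan 15.32° = 5.4507 m.
Layer 3: sin θ = p·2.07 = 0.4557 → θ = 27.11°; offset = 5.6·tan 27.11° = 2.8669 m.
Total horizontal offset = 9.5289 m.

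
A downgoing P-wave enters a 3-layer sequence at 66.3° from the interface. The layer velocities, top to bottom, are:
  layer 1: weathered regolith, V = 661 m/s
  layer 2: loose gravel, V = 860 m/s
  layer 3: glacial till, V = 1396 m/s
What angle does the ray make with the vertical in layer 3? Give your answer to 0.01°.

58.09°

From the normal: θ₁ = 90° − 66.3° = 23.7°.
Ray parameter p = sin 23.7° / 661 = 6.0809e-04 s/m.
sin θ_3 = p·V_3 = 6.0809e-04 × 1396 = 0.8489.
θ_3 = 58.09° from the vertical.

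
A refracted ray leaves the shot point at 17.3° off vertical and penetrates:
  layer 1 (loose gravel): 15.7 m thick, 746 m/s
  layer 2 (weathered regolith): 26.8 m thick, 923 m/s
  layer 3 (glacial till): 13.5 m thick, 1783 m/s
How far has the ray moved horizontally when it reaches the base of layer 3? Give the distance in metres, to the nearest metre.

Apply Snell's law at each interface; in layer i the horizontal offset is hᵢ·tan θᵢ.
Layer 1: θ = 17.30°; offset = 15.7·tan 17.30° = 4.890 m.
Layer 2: sin θ = 923·sin 17.3°/746 = 0.3679, θ = 21.59°; offset = 26.8·tan 21.59° = 10.604 m.
Layer 3: sin θ = 1783·sin 17.3°/746 = 0.7107, θ = 45.30°; offset = 13.5·tan 45.30° = 13.640 m.
Σ offsets = 29.135 m.

29 m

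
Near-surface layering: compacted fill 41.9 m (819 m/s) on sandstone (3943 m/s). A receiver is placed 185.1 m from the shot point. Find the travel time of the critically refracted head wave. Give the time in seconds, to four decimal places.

θ_c = arcsin(V₁/V₂) = arcsin(819/3943) = 11.99°, cos θ_c = 0.9782.
Intercept time tᵢ = 2h cos θ_c / V₁ = 2·41.9·0.9782/819 = 0.10009 s.
t = x/V₂ + tᵢ = 185.1/3943 + 0.10009 = 0.14703 s.

0.1470 s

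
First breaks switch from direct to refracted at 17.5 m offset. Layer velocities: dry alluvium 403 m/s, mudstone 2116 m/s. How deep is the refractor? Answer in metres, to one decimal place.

x_cross = 2h·√((V₂+V₁)/(V₂−V₁)) → h = x_cross / (2·√((V₂+V₁)/(V₂−V₁))).
√((V₂+V₁)/(V₂−V₁)) = √((2116+403)/(2116−403)) = 1.2126.
h = 17.5 / (2·1.2126) = 7.22 m.

7.2 m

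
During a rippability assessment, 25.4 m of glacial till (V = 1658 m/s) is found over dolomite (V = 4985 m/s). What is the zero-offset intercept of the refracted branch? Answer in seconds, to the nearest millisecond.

0.029 s

θ_c = arcsin(V₁/V₂) = arcsin(1658/4985) = 19.43°; cos θ_c = 0.9431.
tᵢ = 2h·cos θ_c / V₁ = 2·25.4·0.9431 / 1658 = 0.02889 s.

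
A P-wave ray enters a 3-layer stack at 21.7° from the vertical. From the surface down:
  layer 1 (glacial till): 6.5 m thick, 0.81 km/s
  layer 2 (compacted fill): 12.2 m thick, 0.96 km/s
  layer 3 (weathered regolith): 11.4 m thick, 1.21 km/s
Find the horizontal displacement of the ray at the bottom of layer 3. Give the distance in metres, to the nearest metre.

16 m

p = sin θ₁/V₁ = sin 21.7°/0.81 = 4.5648e-01 s/km is conserved through the stack.
Layer 1: θ = 21.70°; offset = 6.5·tan 21.70° = 2.587 m.
Layer 2: sin θ = p·0.96 = 0.4382 → θ = 25.99°; offset = 12.2·tan 25.99° = 5.948 m.
Layer 3: sin θ = p·1.21 = 0.5523 → θ = 33.53°; offset = 11.4·tan 33.53° = 7.553 m.
Σ offsets = 16.088 m.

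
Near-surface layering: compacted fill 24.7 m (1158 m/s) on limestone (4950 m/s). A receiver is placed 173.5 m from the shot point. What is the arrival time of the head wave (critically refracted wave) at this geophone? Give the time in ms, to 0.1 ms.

t = x/V₂ + 2h·√(V₂²−V₁²)/(V₁V₂).
√(V₂²−V₁²) = √(4950²−1158²) = 4812.6 m/s; delay term = 2·24.7·4812.6/(1158·4950) = 0.04148 s.
t = 173.5/4950 + 0.04148 = 0.07653 s.

76.5 ms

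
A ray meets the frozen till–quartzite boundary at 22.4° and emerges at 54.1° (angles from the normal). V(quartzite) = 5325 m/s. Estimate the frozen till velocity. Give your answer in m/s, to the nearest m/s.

2505 m/s

sin 22.4° = 0.3811; sin 54.1° = 0.8100.
V₁ = V₂·(sin θ₁/sin θ₂) = 5325·(0.3811/0.8100) = 2505.06 m/s.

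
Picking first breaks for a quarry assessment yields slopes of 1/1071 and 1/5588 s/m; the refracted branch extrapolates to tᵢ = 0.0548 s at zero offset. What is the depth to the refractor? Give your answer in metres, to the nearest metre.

30 m

h = tᵢ·V₁·V₂ / (2·√(V₂²−V₁²)).
√(V₂²−V₁²) = √(5588² − 1071²) = 5484.4 m/s.
h = 0.0548 s × 1071 × 5588 / (2 × 5484.4) = 29.90 m.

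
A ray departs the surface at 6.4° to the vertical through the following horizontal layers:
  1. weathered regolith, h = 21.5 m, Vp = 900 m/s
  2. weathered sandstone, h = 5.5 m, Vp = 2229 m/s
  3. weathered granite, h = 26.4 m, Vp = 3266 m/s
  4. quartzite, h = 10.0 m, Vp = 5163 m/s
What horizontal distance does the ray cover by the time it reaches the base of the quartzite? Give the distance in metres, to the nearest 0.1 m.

Apply Snell's law at each interface; in layer i the horizontal offset is hᵢ·tan θᵢ.
Layer 1: θ = 6.40°; offset = 21.5·tan 6.40° = 2.412 m.
Layer 2: sin θ = 2229·sin 6.4°/900 = 0.2761, θ = 16.03°; offset = 5.5·tan 16.03° = 1.580 m.
Layer 3: sin θ = 3266·sin 6.4°/900 = 0.4045, θ = 23.86°; offset = 26.4·tan 23.86° = 11.677 m.
Layer 4: sin θ = 5163·sin 6.4°/900 = 0.6395, θ = 39.75°; offset = 10.0·tan 39.75° = 8.317 m.
Σ offsets = 23.986 m.

24.0 m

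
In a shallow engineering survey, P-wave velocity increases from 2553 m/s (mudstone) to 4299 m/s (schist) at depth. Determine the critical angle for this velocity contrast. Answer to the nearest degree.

36°

At critical incidence the refracted ray runs along the interface (θ₂ = 90°), so sin θ_c = V₁/V₂.
θ_c = arcsin(2553/4299) = arcsin 0.5939 = 36.43°.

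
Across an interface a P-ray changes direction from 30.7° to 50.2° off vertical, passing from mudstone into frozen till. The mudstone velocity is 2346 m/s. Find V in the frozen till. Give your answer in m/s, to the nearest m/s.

sin 30.7° = 0.5105; sin 50.2° = 0.7683.
V₂ = V₁·(sin θ₂/sin θ₁) = 2346·(0.7683/0.5105) = 3530.35 m/s.

3530 m/s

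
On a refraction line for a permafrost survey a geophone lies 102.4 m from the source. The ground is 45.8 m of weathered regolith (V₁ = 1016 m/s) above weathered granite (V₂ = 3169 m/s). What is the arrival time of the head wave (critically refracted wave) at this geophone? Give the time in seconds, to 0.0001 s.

0.1177 s

θ_c = arcsin(V₁/V₂) = arcsin(1016/3169) = 18.70°, cos θ_c = 0.9472.
Intercept time tᵢ = 2h cos θ_c / V₁ = 2·45.8·0.9472/1016 = 0.08540 s.
t = x/V₂ + tᵢ = 102.4/3169 + 0.08540 = 0.11771 s.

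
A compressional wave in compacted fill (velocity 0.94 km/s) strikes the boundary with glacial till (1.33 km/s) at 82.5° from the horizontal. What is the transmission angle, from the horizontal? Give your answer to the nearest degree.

Convert to the normal: θ₁ = 90° − 82.5° = 7.5°.
Snell's law: sin θ₂ = (V₂/V₁)·sin θ₁ = (1.33/0.94)·sin 7.5° = 0.1847.
θ₂ = arcsin 0.1847 = 10.64° from the normal.
From the interface: 90° − 10.64° = 79.36°.

79°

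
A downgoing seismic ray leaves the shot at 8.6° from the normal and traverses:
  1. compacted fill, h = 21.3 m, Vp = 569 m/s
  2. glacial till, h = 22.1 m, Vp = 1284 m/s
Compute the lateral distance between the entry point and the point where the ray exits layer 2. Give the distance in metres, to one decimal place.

Apply Snell's law at each interface; in layer i the horizontal offset is hᵢ·tan θᵢ.
Layer 1: θ = 8.60°; offset = 21.3·tan 8.60° = 3.221 m.
Layer 2: sin θ = 1284·sin 8.6°/569 = 0.3374, θ = 19.72°; offset = 22.1·tan 19.72° = 7.922 m.
Summing the layer offsets gives 11.143 m.

11.1 m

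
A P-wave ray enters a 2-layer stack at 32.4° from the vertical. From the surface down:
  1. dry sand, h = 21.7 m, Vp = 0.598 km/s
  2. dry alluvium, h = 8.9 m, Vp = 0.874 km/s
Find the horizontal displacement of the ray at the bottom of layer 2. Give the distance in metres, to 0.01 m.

24.98 m

Apply Snell's law at each interface; in layer i the horizontal offset is hᵢ·tan θᵢ.
Layer 1: θ = 32.40°; offset = 21.7·tan 32.40° = 13.7712 m.
Layer 2: sin θ = 0.874·sin 32.4°/0.598 = 0.7831, θ = 51.55°; offset = 8.9·tan 51.55° = 11.2082 m.
Σ offsets = 24.9794 m.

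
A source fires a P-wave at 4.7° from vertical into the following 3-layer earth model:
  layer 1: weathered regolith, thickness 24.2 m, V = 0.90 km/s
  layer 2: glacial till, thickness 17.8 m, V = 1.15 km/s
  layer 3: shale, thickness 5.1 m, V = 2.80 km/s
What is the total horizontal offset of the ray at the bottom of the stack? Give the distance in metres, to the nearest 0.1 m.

Ray parameter p = sin 4.7° / 0.90 km/s = 9.1043e-02 s/km.
Layer 1: θ = 4.70°; offset = 24.2·tan 4.70° = 1.990 m.
Layer 2: sin θ = p·1.15 = 0.1047 → θ = 6.01°; offset = 17.8·tan 6.01° = 1.874 m.
Layer 3: sin θ = p·2.80 = 0.2549 → θ = 14.77°; offset = 5.1·tan 14.77° = 1.345 m.
Summing the layer offsets gives 5.208 m.

5.2 m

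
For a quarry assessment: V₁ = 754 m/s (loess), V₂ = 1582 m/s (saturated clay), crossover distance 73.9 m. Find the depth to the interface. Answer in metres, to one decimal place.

22.0 m

h = (x_cross/2)·√((V₂−V₁)/(V₂+V₁)).
(V₂−V₁)/(V₂+V₁) = (1582−754)/(1582+754) = 0.3545; √ = 0.5954.
h = (73.9/2)·0.5954 = 22.00 m.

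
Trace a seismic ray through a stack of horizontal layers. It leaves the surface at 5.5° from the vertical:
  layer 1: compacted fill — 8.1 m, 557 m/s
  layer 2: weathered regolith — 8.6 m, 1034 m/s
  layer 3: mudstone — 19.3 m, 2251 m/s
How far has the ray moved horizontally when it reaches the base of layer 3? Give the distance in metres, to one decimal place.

Apply Snell's law at each interface; in layer i the horizontal offset is hᵢ·tan θᵢ.
Layer 1: θ = 5.50°; offset = 8.1·tan 5.50° = 0.780 m.
Layer 2: sin θ = 1034·sin 5.5°/557 = 0.1779, θ = 10.25°; offset = 8.6·tan 10.25° = 1.555 m.
Layer 3: sin θ = 2251·sin 5.5°/557 = 0.3873, θ = 22.79°; offset = 19.3·tan 22.79° = 8.109 m.
Summing the layer offsets gives 10.444 m.

10.4 m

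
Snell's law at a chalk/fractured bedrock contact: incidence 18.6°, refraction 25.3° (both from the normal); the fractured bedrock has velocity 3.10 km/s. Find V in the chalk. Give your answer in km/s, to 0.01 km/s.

Snell's law: sin 18.6°/V₁ = sin 25.3°/V₂.
V₁ = V₂·sin 18.6°/sin 25.3° = 3.10 × 0.7464 = 2.31 km/s.

2.31 km/s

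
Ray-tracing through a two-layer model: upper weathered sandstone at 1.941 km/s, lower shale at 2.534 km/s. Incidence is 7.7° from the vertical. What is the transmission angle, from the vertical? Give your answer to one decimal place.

10.1°

sin θ₁/V₁ = sin θ₂/V₂ ⇒ sin θ₂ = 2.534·sin 7.7°/1.941 = 2.534·0.1340/1.941 = 0.1749.
θ₂ = arcsin 0.1749 = 10.07° from the normal.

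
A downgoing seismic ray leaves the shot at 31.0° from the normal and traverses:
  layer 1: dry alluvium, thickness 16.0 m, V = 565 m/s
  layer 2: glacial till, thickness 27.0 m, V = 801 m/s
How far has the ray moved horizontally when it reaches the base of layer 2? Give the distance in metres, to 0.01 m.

38.47 m

p = sin θ₁/V₁ = sin 31.0°/565 = 9.1157e-04 s/m is conserved through the stack.
Layer 1: θ = 31.00°; offset = 16.0·tan 31.00° = 9.6138 m.
Layer 2: sin θ = p·801 = 0.7302 → θ = 46.90°; offset = 27.0·tan 46.90° = 28.8534 m.
Σ offsets = 38.4672 m.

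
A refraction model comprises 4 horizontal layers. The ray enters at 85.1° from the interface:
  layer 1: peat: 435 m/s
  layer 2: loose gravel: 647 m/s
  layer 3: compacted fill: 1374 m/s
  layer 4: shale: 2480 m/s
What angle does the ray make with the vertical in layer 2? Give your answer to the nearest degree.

From the normal: θ₁ = 90° − 85.1° = 4.9°.
Snell's law across each interface conserves sin θ / V, so sin θ_2 = V_2·sin θ₁/V₁.
sin θ_2 = 647 × sin 4.9° / 435 = 0.1270.
θ_2 = arcsin 0.1270 = 7.30°.

7°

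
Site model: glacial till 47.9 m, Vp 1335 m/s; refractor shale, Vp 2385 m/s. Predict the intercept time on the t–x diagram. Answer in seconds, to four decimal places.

0.0595 s

θ_c = arcsin(V₁/V₂) = arcsin(1335/2385) = 34.04°; cos θ_c = 0.8287.
tᵢ = 2h·cos θ_c / V₁ = 2·47.9·0.8287 / 1335 = 0.05947 s.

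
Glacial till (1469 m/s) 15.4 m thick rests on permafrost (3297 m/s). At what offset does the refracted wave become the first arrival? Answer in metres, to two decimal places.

x_cross = 2h·√((V₂+V₁)/(V₂−V₁)).
(V₂+V₁)/(V₂−V₁) = (3297+1469)/(3297−1469) = 2.6072; √ = 1.6147.
x_cross = 2·15.4·1.6147 = 49.73 m.

49.73 m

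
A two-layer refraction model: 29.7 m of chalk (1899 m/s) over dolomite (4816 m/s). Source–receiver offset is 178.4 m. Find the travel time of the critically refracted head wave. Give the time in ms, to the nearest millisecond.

66 ms

t = x/V₂ + 2h·√(V₂²−V₁²)/(V₁V₂).
√(V₂²−V₁²) = √(4816²−1899²) = 4425.8 m/s; delay term = 2·29.7·4425.8/(1899·4816) = 0.02875 s.
t = 178.4/4816 + 0.02875 = 0.06579 s.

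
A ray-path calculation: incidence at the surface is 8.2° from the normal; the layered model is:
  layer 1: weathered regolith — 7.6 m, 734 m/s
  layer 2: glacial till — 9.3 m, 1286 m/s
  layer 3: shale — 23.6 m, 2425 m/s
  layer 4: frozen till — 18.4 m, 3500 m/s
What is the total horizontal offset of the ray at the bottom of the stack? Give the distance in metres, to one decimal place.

Ray parameter p = sin 8.2° / 734 m/s = 1.9432e-04 s/m.
Layer 1: θ = 8.20°; offset = 7.6·tan 8.20° = 1.095 m.
Layer 2: sin θ = p·1286 = 0.2499 → θ = 14.47°; offset = 9.3·tan 14.47° = 2.400 m.
Layer 3: sin θ = p·2425 = 0.4712 → θ = 28.11°; offset = 23.6·tan 28.11° = 12.608 m.
Layer 4: sin θ = p·3500 = 0.6801 → θ = 42.85°; offset = 18.4·tan 42.85° = 17.070 m.
Σ offsets = 33.173 m.

33.2 m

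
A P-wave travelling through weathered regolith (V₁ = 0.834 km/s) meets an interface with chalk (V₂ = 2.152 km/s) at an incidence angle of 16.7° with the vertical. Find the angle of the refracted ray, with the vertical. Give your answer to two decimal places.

47.86°

Snell's law: sin θ₂ = (V₂/V₁)·sin θ₁ = (2.152/0.834)·sin 16.7° = 0.7415.
θ₂ = sin⁻¹(0.7415) = 47.86° (from vertical).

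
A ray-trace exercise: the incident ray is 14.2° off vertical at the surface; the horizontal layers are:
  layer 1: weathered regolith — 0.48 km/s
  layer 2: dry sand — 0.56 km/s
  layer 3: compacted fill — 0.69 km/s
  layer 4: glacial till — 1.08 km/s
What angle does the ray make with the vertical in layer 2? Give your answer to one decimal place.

Snell's law across each interface conserves sin θ / V, so sin θ_2 = V_2·sin θ₁/V₁.
sin θ_2 = 0.56 × sin 14.2° / 0.48 = 0.2862.
θ_2 = arcsin 0.2862 = 16.63°.

16.6°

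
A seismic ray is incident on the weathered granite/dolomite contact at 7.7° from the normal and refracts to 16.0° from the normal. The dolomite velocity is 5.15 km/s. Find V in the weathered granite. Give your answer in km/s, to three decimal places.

Snell's law: sin 7.7°/V₁ = sin 16.0°/V₂.
V₁ = V₂·sin 7.7°/sin 16.0° = 5.15 × 0.4861 = 2.503 km/s.

2.503 km/s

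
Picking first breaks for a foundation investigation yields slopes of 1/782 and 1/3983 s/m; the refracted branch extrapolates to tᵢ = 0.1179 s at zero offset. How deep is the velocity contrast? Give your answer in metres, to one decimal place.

47.0 m

θ_c = arcsin(782/3983) = 11.32°; cos θ_c = 0.9805.
tᵢ = 2h cos θ_c/V₁ ⇒ h = tᵢ·V₁/(2 cos θ_c) = 0.1179·782/(2·0.9805) = 47.01 m.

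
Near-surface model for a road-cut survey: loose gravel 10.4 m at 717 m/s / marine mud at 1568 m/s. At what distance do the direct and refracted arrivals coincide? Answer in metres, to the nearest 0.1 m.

θ_c = arcsin(717/1568) = 27.21°, so cos θ_c = 0.8893 and tᵢ = 2h cos θ_c/V₁ = 0.0258 s.
At crossover x/V₁ = x/V₂ + tᵢ ⇒ x = tᵢ/(1/V₁ − 1/V₂) = 0.02580/(1.3947e-03 − 6.3776e-04) = 34.08 m.

34.1 m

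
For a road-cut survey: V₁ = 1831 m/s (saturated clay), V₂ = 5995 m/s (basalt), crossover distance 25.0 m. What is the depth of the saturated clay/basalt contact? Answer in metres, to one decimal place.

9.1 m

x_cross = 2h·√((V₂+V₁)/(V₂−V₁)) → h = x_cross / (2·√((V₂+V₁)/(V₂−V₁))).
√((V₂+V₁)/(V₂−V₁)) = √((5995+1831)/(5995−1831)) = 1.3709.
h = 25.0 / (2·1.3709) = 9.12 m.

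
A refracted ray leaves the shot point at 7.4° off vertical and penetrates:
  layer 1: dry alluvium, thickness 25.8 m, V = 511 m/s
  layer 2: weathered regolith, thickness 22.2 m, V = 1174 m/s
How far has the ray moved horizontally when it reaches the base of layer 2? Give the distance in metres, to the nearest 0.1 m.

Ray parameter p = sin 7.4° / 511 m/s = 2.5205e-04 s/m.
Layer 1: θ = 7.40°; offset = 25.8·tan 7.40° = 3.351 m.
Layer 2: sin θ = p·1174 = 0.2959 → θ = 17.21°; offset = 22.2·tan 17.21° = 6.877 m.
Σ offsets = 10.228 m.

10.2 m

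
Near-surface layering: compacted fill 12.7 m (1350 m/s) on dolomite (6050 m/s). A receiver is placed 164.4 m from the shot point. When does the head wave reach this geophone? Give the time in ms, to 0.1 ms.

45.5 ms

θ_c = arcsin(V₁/V₂) = arcsin(1350/6050) = 12.89°, cos θ_c = 0.9748.
Intercept time tᵢ = 2h cos θ_c / V₁ = 2·12.7·0.9748/1350 = 0.01834 s.
t = x/V₂ + tᵢ = 164.4/6050 + 0.01834 = 0.04551 s.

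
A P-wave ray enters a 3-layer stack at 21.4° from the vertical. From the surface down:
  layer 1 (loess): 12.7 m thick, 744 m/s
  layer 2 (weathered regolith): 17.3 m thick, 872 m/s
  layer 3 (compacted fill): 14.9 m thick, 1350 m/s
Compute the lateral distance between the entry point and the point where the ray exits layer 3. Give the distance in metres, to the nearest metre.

26 m

Apply Snell's law at each interface; in layer i the horizontal offset is hᵢ·tan θᵢ.
Layer 1: θ = 21.40°; offset = 12.7·tan 21.40° = 4.977 m.
Layer 2: sin θ = 872·sin 21.4°/744 = 0.4277, θ = 25.32°; offset = 17.3·tan 25.32° = 8.185 m.
Layer 3: sin θ = 1350·sin 21.4°/744 = 0.6621, θ = 41.46°; offset = 14.9·tan 41.46° = 13.163 m.
Σ offsets = 26.325 m.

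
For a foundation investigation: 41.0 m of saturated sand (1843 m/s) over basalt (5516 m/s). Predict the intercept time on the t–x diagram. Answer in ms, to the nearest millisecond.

tᵢ = 2h·√(V₂²−V₁²)/(V₁V₂).
√(V₂²−V₁²) = √(5516²−1843²) = 5199.0 m/s.
tᵢ = 2·41.0·5199.0/(1843·5516) = 0.04194 s.

42 ms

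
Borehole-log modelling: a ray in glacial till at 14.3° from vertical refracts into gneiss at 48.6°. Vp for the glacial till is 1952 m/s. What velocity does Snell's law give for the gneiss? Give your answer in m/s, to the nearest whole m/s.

Snell's law: sin 14.3°/V₁ = sin 48.6°/V₂.
V₂ = V₁·sin 48.6°/sin 14.3° = 1952 × 3.0369 = 5928.03 m/s.

5928 m/s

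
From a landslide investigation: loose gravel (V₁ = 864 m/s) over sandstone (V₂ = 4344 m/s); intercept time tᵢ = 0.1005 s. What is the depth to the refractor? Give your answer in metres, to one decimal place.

44.3 m

h = tᵢ·V₁·V₂ / (2·√(V₂²−V₁²)).
√(V₂²−V₁²) = √(4344² − 864²) = 4257.2 m/s.
h = 0.1005 s × 864 × 4344 / (2 × 4257.2) = 44.30 m.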